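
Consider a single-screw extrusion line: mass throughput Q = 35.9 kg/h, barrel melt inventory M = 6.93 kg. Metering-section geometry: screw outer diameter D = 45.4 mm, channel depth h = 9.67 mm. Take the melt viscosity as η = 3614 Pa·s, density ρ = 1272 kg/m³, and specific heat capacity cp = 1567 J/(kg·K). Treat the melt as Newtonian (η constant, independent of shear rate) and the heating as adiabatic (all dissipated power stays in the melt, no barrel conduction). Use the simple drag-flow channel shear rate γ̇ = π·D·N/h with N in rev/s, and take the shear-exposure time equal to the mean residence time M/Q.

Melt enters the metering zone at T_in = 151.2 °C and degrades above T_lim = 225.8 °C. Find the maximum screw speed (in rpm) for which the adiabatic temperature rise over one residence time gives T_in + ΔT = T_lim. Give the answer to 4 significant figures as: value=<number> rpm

Throughput in SI: Q_s = 35.9 kg/h ÷ 3600 s/h = 0.00997222 kg/s
t_res = M / Q_s = 6.93 ÷ 0.00997222 = 694.93 s
Convert to metres: D = 0.0454 m, h = 0.00967 m
ΔT_a = T_lim − T_in = 225.8 °C − 151.2 °C = 74.6 K
γ̇_max² = ΔT_a·ρ·cp/(η·t_res) = 74.6·1272·1567/(3614·694.93) = 59.206 s⁻²
γ̇_max = sqrt(59.206) = 7.69454 s⁻¹
N_max = γ̇_max h / (πD) = 7.69454·0.00967/(π·0.0454) = 0.521679 rev/s → ×60 = 31.3008 rpm

value=31.30 rpm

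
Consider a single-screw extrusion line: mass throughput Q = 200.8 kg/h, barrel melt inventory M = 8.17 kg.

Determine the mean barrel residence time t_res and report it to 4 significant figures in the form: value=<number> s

Q_s = Q / 3600 = 200.8 / 3600 = 0.0557778 kg/s
Mean residence time: t_res = M/Q_s = 8.17 kg / 0.0557778 kg/s = 146.474 s

value=146.5 s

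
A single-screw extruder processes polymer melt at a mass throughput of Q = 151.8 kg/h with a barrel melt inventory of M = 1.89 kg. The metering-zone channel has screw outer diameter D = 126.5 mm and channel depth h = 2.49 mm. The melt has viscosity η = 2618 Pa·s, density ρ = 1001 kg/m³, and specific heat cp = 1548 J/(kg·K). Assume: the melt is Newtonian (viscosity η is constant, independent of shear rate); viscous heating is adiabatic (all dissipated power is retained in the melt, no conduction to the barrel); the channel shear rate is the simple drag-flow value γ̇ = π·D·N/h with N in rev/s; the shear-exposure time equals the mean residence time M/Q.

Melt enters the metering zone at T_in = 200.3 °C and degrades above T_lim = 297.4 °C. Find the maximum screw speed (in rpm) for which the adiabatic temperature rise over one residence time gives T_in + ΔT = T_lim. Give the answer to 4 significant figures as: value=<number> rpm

Q_s = Q / 3600 = 151.8 / 3600 = 0.0421667 kg/s
Mean residence time: t_res = M/Q_s = 1.89 kg / 0.0421667 kg/s = 44.8221 s
Geometry in SI: D = 126.5 mm → 0.1265 m, h = 2.49 mm → 0.00249 m
Allowable rise: ΔT_a = T_lim − T_in = 297.4 − 200.3 = 97.1 K
γ̇_max² = ΔT_a·ρ·cp / (η·t_res) = [97.1 × 1001 × 1548] / [2618 × 44.8221] = 1282.22 s⁻²
γ̇_max = √1282.22 = 35.8081 s⁻¹
N_max = γ̇_max h / (πD) = 35.8081·0.00249/(π·0.1265) = 0.224357 rev/s → ×60 = 13.4614 rpm

value=13.46 rpm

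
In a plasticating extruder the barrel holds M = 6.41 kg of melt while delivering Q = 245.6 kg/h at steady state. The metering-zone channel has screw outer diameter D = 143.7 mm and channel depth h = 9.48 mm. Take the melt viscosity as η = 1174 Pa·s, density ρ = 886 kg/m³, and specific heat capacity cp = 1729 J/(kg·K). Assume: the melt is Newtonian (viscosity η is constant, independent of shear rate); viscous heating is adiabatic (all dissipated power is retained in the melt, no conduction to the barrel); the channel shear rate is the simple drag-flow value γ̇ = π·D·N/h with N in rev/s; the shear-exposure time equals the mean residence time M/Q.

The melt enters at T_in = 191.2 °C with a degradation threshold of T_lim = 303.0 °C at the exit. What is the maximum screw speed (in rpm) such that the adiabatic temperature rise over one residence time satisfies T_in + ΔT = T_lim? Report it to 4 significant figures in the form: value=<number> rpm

Throughput in SI: Q_s = 245.6 kg/h ÷ 3600 s/h = 0.0682222 kg/s
t_res = M / Q_s = 6.41 ÷ 0.0682222 = 93.9577 s
Geometry in SI: D = 143.7 mm → 0.1437 m, h = 9.48 mm → 0.00948 m
ΔT_a = T_lim − T_in = 303.0 − 191.2 = 111.8 K
γ̇_max² = ΔT_a·ρ·cp / (η·t_res) = [111.8 × 886 × 1729] / [1174 × 93.9577] = 1552.64 s⁻²
γ̇_max = √1552.64 = 39.4035 s⁻¹
N_max = γ̇_max h / (πD) = 39.4035·0.00948/(π·0.1437) = 0.827441 rev/s → ×60 = 49.6464 rpm

value=49.65 rpm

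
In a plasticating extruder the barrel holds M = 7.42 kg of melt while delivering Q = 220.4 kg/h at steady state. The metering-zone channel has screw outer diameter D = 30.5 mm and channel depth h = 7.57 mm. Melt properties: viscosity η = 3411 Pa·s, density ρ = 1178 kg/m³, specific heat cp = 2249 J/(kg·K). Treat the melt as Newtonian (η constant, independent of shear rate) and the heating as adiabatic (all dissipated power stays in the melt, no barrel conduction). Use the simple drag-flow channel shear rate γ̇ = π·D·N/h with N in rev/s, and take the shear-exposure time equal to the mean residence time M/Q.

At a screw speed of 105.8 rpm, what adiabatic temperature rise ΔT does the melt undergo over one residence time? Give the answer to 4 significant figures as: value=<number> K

value=77.74 K

Q_s = Q / 3600 = 220.4 / 3600 = 0.0612222 kg/s
t_res = M / Q_s = 7.42 ÷ 0.0612222 = 121.198 s
D = 30.5 mm = 0.0305 m;  h = 7.57 mm = 0.00757 m;  N = 105.8 rpm / 60 = 1.76333 rev/s
γ̇ = π·D·N / h = π · 0.0305 · 1.76333 / 0.00757 = 22.3197 s⁻¹
ΔT = η·γ̇²·t_res / (ρ·cp) = 3411 · (22.3197)² · 121.198 / (1178 · 2249) = 77.7353 K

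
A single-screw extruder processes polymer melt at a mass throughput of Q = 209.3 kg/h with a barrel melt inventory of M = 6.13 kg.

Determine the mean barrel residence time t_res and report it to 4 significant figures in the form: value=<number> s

value=105.4 s

Q_s = Q / 3600 = 209.3 / 3600 = 0.0581389 kg/s
Mean residence time: t_res = M/Q_s = 6.13 kg / 0.0581389 kg/s = 105.437 s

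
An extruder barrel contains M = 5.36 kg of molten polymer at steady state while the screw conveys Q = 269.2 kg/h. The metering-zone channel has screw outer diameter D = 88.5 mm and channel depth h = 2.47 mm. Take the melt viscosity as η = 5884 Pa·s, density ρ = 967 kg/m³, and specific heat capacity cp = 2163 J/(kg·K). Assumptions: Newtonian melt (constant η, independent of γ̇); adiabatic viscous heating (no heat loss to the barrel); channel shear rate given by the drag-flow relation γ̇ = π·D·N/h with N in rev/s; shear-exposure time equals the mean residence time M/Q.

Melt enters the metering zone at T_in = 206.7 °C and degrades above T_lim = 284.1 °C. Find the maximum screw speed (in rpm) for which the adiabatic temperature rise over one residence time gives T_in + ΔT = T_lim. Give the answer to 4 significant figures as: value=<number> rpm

value=10.44 rpm

Convert throughput: Q = 269.2 kg/h = 269.2/3600 = 0.0747778 kg/s
t_res = M / Q_s = 5.36 / 0.0747778 = 71.679 s
Geometry in SI: D = 88.5 mm → 0.0885 m, h = 2.47 mm → 0.00247 m
Allowable rise: ΔT_a = T_lim − T_in = 284.1 − 206.7 = 77.4 K
γ̇_max² = ΔT_a·ρ·cp/(η·t_res) = 77.4·967·2163/(5884·71.679) = 383.848 s⁻²
γ̇_max = √383.848 = 19.592 s⁻¹
N_max = γ̇_max h / (πD) = 19.592·0.00247/(π·0.0885) = 0.174054 rev/s → ×60 = 10.4432 rpm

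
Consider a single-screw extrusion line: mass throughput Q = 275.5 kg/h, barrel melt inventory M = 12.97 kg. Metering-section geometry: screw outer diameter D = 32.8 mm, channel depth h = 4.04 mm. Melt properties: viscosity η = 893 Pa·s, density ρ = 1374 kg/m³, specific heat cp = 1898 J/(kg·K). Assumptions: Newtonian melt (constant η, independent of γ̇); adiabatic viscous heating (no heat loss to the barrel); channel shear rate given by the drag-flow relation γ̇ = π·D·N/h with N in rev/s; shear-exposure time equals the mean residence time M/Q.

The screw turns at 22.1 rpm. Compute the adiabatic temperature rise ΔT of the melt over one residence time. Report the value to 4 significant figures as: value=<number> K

Convert throughput: Q = 275.5 kg/h = 275.5/3600 = 0.0765278 kg/s
Mean residence time: t_res = M/Q_s = 12.97 kg / 0.0765278 kg/s = 169.481 s
Convert to SI: D = 0.0328 m, h = 0.00404 m, N = 22.1/60 = 0.368333 rev/s
γ̇ = π D N / h = (π)(0.0328)(0.368333) / 0.00404 = 9.39471 s⁻¹
ΔT = η·γ̇²·t_res / (ρ·cp) = 893 · (9.39471)² · 169.481 / (1374 · 1898) = 5.1222 K

value=5.122 K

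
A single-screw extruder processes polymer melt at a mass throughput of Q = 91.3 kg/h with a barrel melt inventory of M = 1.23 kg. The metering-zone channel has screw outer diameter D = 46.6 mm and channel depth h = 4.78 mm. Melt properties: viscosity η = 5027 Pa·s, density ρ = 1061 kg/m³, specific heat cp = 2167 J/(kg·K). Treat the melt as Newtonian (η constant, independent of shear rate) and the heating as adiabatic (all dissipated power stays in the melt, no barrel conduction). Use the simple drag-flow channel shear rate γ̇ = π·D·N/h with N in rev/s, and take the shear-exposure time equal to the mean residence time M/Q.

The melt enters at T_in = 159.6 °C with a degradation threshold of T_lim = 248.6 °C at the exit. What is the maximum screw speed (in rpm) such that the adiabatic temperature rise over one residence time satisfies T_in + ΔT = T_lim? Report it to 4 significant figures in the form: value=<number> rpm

Throughput in SI: Q_s = 91.3 kg/h ÷ 3600 s/h = 0.0253611 kg/s
t_res = M / Q_s = 1.23 ÷ 0.0253611 = 48.4995 s
Geometry in SI: D = 46.6 mm → 0.0466 m, h = 4.78 mm → 0.00478 m
ΔT_a = T_lim − T_in = 248.6 °C − 159.6 °C = 89 K
Invert ΔT = ηγ̇²t_res/(ρcp) for γ̇: γ̇_max² = ΔT_a ρ cp / (η t_res) = 89·1061·2167 / (5027·48.4995) = 839.303 s⁻²
Take the square root: γ̇_max = √(839.303) = 28.9707 s⁻¹
Solve γ̇ = πDN/h for N: N_max = γ̇_max·h/(π·D) = 28.9707 × 0.00478 / (π × 0.0466) = 0.945913 rev/s = 56.7548 rpm

value=56.75 rpm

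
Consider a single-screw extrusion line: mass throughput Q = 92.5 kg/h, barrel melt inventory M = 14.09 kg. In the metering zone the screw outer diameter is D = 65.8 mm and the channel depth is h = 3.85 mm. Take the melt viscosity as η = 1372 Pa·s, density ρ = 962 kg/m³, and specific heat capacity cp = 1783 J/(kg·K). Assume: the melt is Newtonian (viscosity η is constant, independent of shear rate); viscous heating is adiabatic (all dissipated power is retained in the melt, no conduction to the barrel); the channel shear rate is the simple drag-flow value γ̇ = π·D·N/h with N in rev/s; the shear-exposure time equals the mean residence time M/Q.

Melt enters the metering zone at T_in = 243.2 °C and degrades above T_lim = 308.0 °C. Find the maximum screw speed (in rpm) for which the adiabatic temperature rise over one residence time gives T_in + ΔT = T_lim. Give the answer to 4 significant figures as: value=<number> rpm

value=13.58 rpm

Q_s = Q / 3600 = 92.5 / 3600 = 0.0256944 kg/s
t_res = M / Q_s = 14.09 / 0.0256944 = 548.368 s
Convert to metres: D = 0.0658 m, h = 0.00385 m
Allowable rise: ΔT_a = T_lim − T_in = 308.0 − 243.2 = 64.8 K
γ̇_max² = ΔT_a·ρ·cp / (η·t_res) = [64.8 × 962 × 1783] / [1372 × 548.368] = 147.732 s⁻²
γ̇_max = sqrt(147.732) = 12.1545 s⁻¹
N_max = γ̇_max·h / (π·D) = 12.1545 · 0.00385 / (π · 0.0658) = 0.226372 rev/s = 13.5823 rpm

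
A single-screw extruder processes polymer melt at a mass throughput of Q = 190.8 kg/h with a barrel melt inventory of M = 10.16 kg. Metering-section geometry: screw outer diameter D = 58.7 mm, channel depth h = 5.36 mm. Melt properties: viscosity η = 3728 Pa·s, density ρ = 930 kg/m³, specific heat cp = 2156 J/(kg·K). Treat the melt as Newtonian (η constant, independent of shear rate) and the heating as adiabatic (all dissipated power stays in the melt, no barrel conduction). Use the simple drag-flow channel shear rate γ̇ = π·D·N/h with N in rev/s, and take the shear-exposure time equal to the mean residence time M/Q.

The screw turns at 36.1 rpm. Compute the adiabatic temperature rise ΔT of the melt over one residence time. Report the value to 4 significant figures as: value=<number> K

value=152.7 K

Q_s = Q / 3600 = 190.8 / 3600 = 0.053 kg/s
t_res = M / Q_s = 10.16 ÷ 0.053 = 191.698 s
D = 58.7 mm = 0.0587 m;  h = 5.36 mm = 0.00536 m;  N = 36.1 rpm / 60 = 0.601667 rev/s
γ̇ = π·D·N / h = π · 0.0587 · 0.601667 / 0.00536 = 20.7004 s⁻¹
ΔT = η·γ̇²·t_res/(ρ·cp) = [3728 × 20.7004² × 191.698] / [930 × 2156] = 152.729 K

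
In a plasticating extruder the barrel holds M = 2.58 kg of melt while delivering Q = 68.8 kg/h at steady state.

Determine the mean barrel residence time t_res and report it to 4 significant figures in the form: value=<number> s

Q_s = Q / 3600 = 68.8 / 3600 = 0.0191111 kg/s
t_res = M / Q_s = 2.58 ÷ 0.0191111 = 135 s

value=135.0 s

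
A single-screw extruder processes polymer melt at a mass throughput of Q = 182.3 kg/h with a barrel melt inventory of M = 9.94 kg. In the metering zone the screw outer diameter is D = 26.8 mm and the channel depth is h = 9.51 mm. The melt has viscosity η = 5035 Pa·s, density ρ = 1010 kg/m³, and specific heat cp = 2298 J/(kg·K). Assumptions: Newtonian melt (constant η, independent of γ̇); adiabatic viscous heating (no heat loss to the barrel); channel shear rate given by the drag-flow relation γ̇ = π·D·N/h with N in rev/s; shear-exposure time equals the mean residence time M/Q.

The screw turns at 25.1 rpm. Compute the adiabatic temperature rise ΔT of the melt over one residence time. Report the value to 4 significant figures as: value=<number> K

Convert throughput: Q = 182.3 kg/h = 182.3/3600 = 0.0506389 kg/s
Mean residence time: t_res = M/Q_s = 9.94 kg / 0.0506389 kg/s = 196.292 s
D = 26.8 mm = 0.0268 m;  h = 9.51 mm = 0.00951 m;  N = 25.1 rpm / 60 = 0.418333 rev/s
Shear rate: γ̇ = πDN/h = π·0.0268·0.418333/0.00951 = 3.70362 s⁻¹
Adiabatic rise: ΔT = η γ̇² t_res / (ρ cp) = 5035·(3.70362)²·196.292 / (1010·2298) = 5.84095 K

value=5.841 K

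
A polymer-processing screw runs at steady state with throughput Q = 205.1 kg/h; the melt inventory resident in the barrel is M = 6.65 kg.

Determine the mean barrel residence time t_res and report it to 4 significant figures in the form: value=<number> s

Q_s = Q / 3600 = 205.1 / 3600 = 0.0569722 kg/s
Mean residence time: t_res = M/Q_s = 6.65 kg / 0.0569722 kg/s = 116.724 s

value=116.7 s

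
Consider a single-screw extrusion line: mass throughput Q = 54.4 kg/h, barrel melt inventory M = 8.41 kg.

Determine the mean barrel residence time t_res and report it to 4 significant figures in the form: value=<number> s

Q_s = Q / 3600 = 54.4 / 3600 = 0.0151111 kg/s
t_res = M / Q_s = 8.41 / 0.0151111 = 556.544 s

value=556.5 s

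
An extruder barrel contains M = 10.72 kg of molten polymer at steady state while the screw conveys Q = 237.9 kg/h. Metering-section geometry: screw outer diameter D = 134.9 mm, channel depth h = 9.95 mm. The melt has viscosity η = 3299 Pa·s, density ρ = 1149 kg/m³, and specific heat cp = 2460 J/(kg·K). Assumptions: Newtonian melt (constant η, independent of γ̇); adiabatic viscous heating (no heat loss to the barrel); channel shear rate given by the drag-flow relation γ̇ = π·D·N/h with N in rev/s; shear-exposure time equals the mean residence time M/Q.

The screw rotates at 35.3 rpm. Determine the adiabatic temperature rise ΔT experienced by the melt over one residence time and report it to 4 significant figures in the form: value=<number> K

Q_s = Q / 3600 = 237.9 / 3600 = 0.0660833 kg/s
t_res = M / Q_s = 10.72 ÷ 0.0660833 = 162.219 s
Geometry in metres: D = 134.9 mm → 0.1349 m, h = 9.95 mm → 0.00995 m; screw speed N = 35.3 rpm = 0.588333 rev/s
γ̇ = π·D·N / h = π · 0.1349 · 0.588333 / 0.00995 = 25.0589 s⁻¹
Adiabatic rise: ΔT = η γ̇² t_res / (ρ cp) = 3299·(25.0589)²·162.219 / (1149·2460) = 118.892 K

value=118.9 K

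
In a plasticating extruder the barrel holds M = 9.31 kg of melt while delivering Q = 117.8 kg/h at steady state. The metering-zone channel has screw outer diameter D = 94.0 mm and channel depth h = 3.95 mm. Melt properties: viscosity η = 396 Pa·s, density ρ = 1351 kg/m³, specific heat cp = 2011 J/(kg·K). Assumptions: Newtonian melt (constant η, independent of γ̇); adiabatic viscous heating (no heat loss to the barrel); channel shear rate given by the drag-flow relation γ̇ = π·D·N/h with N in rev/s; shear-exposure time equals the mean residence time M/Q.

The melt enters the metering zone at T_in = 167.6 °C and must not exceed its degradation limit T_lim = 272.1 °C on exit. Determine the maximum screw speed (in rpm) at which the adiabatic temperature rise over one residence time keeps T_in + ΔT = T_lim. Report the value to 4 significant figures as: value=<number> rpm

value=40.29 rpm

Q_s = Q / 3600 = 117.8 / 3600 = 0.0327222 kg/s
Mean residence time: t_res = M/Q_s = 9.31 kg / 0.0327222 kg/s = 284.516 s
D = 94.0 mm = 0.094 m;  h = 3.95 mm = 0.00395 m
ΔT_a = T_lim − T_in = 272.1 − 167.6 = 104.5 K
γ̇_max² = ΔT_a·ρ·cp / (η·t_res) = [104.5 × 1351 × 2011] / [396 × 284.516] = 2519.89 s⁻²
Take the square root: γ̇_max = √(2519.89) = 50.1985 s⁻¹
N_max = γ̇_max·h / (π·D) = 50.1985 · 0.00395 / (π · 0.094) = 0.671445 rev/s = 40.2867 rpm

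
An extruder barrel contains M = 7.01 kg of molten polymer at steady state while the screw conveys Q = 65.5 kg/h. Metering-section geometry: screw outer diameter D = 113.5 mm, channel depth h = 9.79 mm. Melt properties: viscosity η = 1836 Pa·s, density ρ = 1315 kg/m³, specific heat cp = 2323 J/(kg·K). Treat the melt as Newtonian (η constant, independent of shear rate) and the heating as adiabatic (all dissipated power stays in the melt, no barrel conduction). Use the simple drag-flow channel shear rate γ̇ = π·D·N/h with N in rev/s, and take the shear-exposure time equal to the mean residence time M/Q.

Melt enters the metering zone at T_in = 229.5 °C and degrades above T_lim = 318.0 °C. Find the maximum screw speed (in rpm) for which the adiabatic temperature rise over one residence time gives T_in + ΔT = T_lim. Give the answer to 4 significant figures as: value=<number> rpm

value=32.20 rpm

Convert throughput: Q = 65.5 kg/h = 65.5/3600 = 0.0181944 kg/s
t_res = M / Q_s = 7.01 / 0.0181944 = 385.282 s
D = 113.5 mm = 0.1135 m;  h = 9.79 mm = 0.00979 m
ΔT_a = T_lim − T_in = 318.0 °C − 229.5 °C = 88.5 K
γ̇_max² = ΔT_a·ρ·cp / (η·t_res) = [88.5 × 1315 × 2323] / [1836 × 385.282] = 382.179 s⁻²
γ̇_max = sqrt(382.179) = 19.5494 s⁻¹
Solve γ̇ = πDN/h for N: N_max = γ̇_max·h/(π·D) = 19.5494 × 0.00979 / (π × 0.1135) = 0.536748 rev/s = 32.2049 rpm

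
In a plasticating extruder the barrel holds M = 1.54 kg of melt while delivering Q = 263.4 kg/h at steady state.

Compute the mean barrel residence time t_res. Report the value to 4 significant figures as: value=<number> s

value=21.05 s

Q_s = Q / 3600 = 263.4 / 3600 = 0.0731667 kg/s
Mean residence time: t_res = M/Q_s = 1.54 kg / 0.0731667 kg/s = 21.0478 s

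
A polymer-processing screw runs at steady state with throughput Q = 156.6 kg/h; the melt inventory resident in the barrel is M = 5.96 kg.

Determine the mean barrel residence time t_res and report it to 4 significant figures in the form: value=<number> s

value=137.0 s

Throughput in SI: Q_s = 156.6 kg/h ÷ 3600 s/h = 0.0435 kg/s
Mean residence time: t_res = M/Q_s = 5.96 kg / 0.0435 kg/s = 137.011 s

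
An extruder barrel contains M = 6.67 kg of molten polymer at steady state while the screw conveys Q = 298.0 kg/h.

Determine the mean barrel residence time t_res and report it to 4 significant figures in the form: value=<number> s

Q_s = Q / 3600 = 298.0 / 3600 = 0.0827778 kg/s
t_res = M / Q_s = 6.67 / 0.0827778 = 80.5772 s

value=80.58 s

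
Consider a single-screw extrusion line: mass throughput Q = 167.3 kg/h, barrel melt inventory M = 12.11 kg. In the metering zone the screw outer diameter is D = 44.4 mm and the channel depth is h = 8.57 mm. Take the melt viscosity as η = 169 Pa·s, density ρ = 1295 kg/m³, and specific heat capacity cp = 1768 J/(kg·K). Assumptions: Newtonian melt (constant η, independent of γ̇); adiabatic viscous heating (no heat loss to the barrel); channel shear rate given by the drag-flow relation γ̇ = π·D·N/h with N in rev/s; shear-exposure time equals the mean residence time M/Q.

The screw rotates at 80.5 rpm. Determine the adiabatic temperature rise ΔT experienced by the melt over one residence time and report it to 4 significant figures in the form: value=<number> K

value=9.172 K

Convert throughput: Q = 167.3 kg/h = 167.3/3600 = 0.0464722 kg/s
t_res = M / Q_s = 12.11 / 0.0464722 = 260.586 s
D = 44.4 mm = 0.0444 m;  h = 8.57 mm = 0.00857 m;  N = 80.5 rpm / 60 = 1.34167 rev/s
γ̇ = π D N / h = (π)(0.0444)(1.34167) / 0.00857 = 21.8372 s⁻¹
ΔT = η·γ̇²·t_res / (ρ·cp) = 169 · (21.8372)² · 260.586 / (1295 · 1768) = 9.17231 K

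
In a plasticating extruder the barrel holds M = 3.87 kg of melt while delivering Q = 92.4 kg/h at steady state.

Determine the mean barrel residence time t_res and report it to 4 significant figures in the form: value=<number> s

value=150.8 s

Q_s = Q / 3600 = 92.4 / 3600 = 0.0256667 kg/s
t_res = M / Q_s = 3.87 ÷ 0.0256667 = 150.779 s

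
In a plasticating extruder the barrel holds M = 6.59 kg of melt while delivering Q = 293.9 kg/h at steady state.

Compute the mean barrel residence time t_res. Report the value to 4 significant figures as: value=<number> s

value=80.72 s

Convert throughput: Q = 293.9 kg/h = 293.9/3600 = 0.0816389 kg/s
Mean residence time: t_res = M/Q_s = 6.59 kg / 0.0816389 kg/s = 80.7213 s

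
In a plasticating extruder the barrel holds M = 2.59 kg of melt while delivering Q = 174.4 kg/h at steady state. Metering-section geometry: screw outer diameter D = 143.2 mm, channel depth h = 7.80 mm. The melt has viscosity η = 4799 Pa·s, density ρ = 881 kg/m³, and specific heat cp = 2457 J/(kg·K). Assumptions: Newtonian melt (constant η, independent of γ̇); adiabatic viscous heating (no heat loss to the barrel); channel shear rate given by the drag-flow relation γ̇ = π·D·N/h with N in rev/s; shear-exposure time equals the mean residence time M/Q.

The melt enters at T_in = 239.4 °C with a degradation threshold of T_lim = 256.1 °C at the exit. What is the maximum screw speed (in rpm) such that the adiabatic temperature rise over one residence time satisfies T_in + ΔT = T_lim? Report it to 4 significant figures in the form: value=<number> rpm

value=12.35 rpm

Throughput in SI: Q_s = 174.4 kg/h ÷ 3600 s/h = 0.0484444 kg/s
t_res = M / Q_s = 2.59 ÷ 0.0484444 = 53.4633 s
Convert to metres: D = 0.1432 m, h = 0.0078 m
ΔT_a = T_lim − T_in = 256.1 − 239.4 = 16.7 K
γ̇_max² = ΔT_a·ρ·cp / (η·t_res) = [16.7 × 881 × 2457] / [4799 × 53.4633] = 140.894 s⁻²
γ̇_max = √140.894 = 11.8699 s⁻¹
N_max = γ̇_max·h / (π·D) = 11.8699 · 0.0078 / (π · 0.1432) = 0.205801 rev/s = 12.3481 rpm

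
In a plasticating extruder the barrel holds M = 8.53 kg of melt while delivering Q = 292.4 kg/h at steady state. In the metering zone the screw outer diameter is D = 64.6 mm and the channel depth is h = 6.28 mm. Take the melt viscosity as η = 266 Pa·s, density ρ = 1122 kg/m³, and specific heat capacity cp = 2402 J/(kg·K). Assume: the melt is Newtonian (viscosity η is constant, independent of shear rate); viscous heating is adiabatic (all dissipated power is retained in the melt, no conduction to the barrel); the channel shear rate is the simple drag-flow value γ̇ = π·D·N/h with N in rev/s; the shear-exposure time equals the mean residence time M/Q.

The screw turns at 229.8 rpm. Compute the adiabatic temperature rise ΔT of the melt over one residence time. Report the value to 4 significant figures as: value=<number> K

value=158.8 K

Throughput in SI: Q_s = 292.4 kg/h ÷ 3600 s/h = 0.0812222 kg/s
t_res = M / Q_s = 8.53 ÷ 0.0812222 = 105.021 s
D = 64.6 mm = 0.0646 m;  h = 6.28 mm = 0.00628 m;  N = 229.8 rpm / 60 = 3.83 rev/s
γ̇ = π D N / h = (π)(0.0646)(3.83) / 0.00628 = 123.772 s⁻¹
Adiabatic rise: ΔT = η γ̇² t_res / (ρ cp) = 266·(123.772)²·105.021 / (1122·2402) = 158.794 K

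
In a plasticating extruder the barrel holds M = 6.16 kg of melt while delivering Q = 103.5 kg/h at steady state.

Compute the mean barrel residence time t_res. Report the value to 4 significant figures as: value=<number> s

Q_s = Q / 3600 = 103.5 / 3600 = 0.02875 kg/s
t_res = M / Q_s = 6.16 ÷ 0.02875 = 214.261 s

value=214.3 s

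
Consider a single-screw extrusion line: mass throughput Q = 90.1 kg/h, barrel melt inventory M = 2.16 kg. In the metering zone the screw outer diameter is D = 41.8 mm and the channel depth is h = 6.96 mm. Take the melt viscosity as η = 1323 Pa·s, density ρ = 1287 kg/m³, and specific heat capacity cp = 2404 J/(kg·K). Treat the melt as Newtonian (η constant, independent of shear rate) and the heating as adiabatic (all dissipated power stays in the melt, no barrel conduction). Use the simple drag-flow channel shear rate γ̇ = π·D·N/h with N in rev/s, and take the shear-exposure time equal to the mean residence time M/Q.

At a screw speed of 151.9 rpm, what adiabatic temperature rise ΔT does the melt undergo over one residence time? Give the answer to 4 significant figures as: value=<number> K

Q_s = Q / 3600 = 90.1 / 3600 = 0.0250278 kg/s
Mean residence time: t_res = M/Q_s = 2.16 kg / 0.0250278 kg/s = 86.3041 s
Geometry in metres: D = 41.8 mm → 0.0418 m, h = 6.96 mm → 0.00696 m; screw speed N = 151.9 rpm = 2.53167 rev/s
γ̇ = π D N / h = (π)(0.0418)(2.53167) / 0.00696 = 47.7665 s⁻¹
Adiabatic rise: ΔT = η γ̇² t_res / (ρ cp) = 1323·(47.7665)²·86.3041 / (1287·2404) = 84.2025 K

value=84.20 K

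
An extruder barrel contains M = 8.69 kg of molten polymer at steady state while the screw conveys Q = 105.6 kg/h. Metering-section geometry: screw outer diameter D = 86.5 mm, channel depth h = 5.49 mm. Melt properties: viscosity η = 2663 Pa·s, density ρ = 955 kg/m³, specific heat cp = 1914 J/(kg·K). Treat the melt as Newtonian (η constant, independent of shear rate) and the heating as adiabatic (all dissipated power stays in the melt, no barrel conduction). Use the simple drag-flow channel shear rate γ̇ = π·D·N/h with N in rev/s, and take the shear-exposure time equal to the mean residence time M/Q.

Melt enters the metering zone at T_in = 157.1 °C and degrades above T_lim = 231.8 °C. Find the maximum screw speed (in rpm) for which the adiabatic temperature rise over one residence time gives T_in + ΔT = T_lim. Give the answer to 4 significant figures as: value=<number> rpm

Convert throughput: Q = 105.6 kg/h = 105.6/3600 = 0.0293333 kg/s
t_res = M / Q_s = 8.69 ÷ 0.0293333 = 296.25 s
D = 86.5 mm = 0.0865 m;  h = 5.49 mm = 0.00549 m
ΔT_a = T_lim − T_in = 231.8 − 157.1 = 74.7 K
γ̇_max² = ΔT_a·ρ·cp/(η·t_res) = 74.7·955·1914/(2663·296.25) = 173.076 s⁻²
Take the square root: γ̇_max = √(173.076) = 13.1558 s⁻¹
Solve γ̇ = πDN/h for N: N_max = γ̇_max·h/(π·D) = 13.1558 × 0.00549 / (π × 0.0865) = 0.265781 rev/s = 15.9469 rpm

value=15.95 rpm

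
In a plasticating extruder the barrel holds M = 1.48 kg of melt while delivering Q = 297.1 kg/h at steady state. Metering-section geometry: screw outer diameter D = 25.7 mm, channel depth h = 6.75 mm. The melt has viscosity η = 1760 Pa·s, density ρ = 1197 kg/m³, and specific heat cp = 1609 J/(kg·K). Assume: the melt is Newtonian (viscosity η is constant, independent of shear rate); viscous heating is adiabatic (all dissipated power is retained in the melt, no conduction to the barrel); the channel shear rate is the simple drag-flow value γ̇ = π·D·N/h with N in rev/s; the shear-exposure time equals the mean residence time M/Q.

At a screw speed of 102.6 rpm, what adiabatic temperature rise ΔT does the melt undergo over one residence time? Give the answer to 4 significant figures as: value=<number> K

value=6.856 K

Convert throughput: Q = 297.1 kg/h = 297.1/3600 = 0.0825278 kg/s
Mean residence time: t_res = M/Q_s = 1.48 kg / 0.0825278 kg/s = 17.9334 s
D = 25.7 mm = 0.0257 m;  h = 6.75 mm = 0.00675 m;  N = 102.6 rpm / 60 = 1.71 rev/s
γ̇ = π D N / h = (π)(0.0257)(1.71) / 0.00675 = 20.4539 s⁻¹
Adiabatic rise: ΔT = η γ̇² t_res / (ρ cp) = 1760·(20.4539)²·17.9334 / (1197·1609) = 6.85606 K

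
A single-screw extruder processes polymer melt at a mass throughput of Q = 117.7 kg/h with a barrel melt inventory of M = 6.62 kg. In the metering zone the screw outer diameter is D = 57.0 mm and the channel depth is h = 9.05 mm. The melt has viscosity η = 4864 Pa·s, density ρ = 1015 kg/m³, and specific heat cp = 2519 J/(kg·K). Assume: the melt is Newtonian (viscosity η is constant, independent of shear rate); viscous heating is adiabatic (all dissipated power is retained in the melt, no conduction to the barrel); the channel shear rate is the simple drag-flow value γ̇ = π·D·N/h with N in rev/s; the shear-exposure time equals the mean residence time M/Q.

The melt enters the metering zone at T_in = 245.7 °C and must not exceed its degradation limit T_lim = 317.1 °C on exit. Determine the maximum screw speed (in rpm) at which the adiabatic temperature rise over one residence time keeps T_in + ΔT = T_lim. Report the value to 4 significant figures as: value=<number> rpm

Throughput in SI: Q_s = 117.7 kg/h ÷ 3600 s/h = 0.0326944 kg/s
t_res = M / Q_s = 6.62 / 0.0326944 = 202.481 s
Convert to metres: D = 0.057 m, h = 0.00905 m
Allowable rise: ΔT_a = T_lim − T_in = 317.1 − 245.7 = 71.4 K
γ̇_max² = ΔT_a·ρ·cp/(η·t_res) = 71.4·1015·2519/(4864·202.481) = 185.359 s⁻²
Take the square root: γ̇_max = √(185.359) = 13.6147 s⁻¹
N_max = γ̇_max h / (πD) = 13.6147·0.00905/(π·0.057) = 0.688068 rev/s → ×60 = 41.2841 rpm

value=41.28 rpm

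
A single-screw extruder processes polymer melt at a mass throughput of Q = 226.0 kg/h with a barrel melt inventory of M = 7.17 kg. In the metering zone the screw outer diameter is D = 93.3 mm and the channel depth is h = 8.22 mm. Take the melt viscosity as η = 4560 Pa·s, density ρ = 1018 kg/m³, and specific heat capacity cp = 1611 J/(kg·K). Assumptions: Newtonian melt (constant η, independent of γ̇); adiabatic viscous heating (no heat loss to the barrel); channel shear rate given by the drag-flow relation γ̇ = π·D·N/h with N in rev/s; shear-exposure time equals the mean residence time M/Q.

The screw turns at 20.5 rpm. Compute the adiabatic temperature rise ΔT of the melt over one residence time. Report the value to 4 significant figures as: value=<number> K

value=47.14 K

Convert throughput: Q = 226.0 kg/h = 226.0/3600 = 0.0627778 kg/s
t_res = M / Q_s = 7.17 ÷ 0.0627778 = 114.212 s
Geometry in metres: D = 93.3 mm → 0.0933 m, h = 8.22 mm → 0.00822 m; screw speed N = 20.5 rpm = 0.341667 rev/s
Shear rate: γ̇ = πDN/h = π·0.0933·0.341667/0.00822 = 12.1832 s⁻¹
ΔT = η·γ̇²·t_res / (ρ·cp) = 4560 · (12.1832)² · 114.212 / (1018 · 1611) = 47.1367 K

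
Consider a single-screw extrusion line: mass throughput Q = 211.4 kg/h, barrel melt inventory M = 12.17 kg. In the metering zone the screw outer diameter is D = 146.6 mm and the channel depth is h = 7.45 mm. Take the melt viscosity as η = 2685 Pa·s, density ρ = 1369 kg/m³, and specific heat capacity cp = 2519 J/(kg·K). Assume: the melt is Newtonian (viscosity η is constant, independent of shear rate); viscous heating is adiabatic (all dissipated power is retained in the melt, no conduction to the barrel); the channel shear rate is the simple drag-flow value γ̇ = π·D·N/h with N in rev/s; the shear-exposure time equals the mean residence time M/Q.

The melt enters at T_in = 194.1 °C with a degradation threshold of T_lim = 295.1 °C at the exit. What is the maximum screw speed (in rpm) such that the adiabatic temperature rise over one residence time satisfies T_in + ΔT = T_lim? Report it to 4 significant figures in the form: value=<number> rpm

Convert throughput: Q = 211.4 kg/h = 211.4/3600 = 0.0587222 kg/s
t_res = M / Q_s = 12.17 ÷ 0.0587222 = 207.247 s
Geometry in SI: D = 146.6 mm → 0.1466 m, h = 7.45 mm → 0.00745 m
Allowable rise: ΔT_a = T_lim − T_in = 295.1 − 194.1 = 101 K
γ̇_max² = ΔT_a·ρ·cp/(η·t_res) = 101·1369·2519/(2685·207.247) = 625.923 s⁻²
Take the square root: γ̇_max = √(625.923) = 25.0184 s⁻¹
N_max = γ̇_max·h / (π·D) = 25.0184 · 0.00745 / (π · 0.1466) = 0.4047 rev/s = 24.282 rpm

value=24.28 rpm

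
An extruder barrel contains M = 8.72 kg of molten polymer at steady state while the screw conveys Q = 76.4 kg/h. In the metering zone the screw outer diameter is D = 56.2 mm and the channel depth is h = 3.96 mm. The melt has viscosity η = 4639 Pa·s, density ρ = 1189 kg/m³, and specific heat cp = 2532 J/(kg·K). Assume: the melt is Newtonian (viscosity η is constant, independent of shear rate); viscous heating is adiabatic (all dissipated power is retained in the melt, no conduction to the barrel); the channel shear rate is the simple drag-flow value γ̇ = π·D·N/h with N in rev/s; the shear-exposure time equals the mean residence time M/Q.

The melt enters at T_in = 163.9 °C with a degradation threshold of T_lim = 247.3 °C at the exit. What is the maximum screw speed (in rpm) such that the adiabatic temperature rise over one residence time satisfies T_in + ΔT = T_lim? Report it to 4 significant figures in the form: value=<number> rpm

Throughput in SI: Q_s = 76.4 kg/h ÷ 3600 s/h = 0.0212222 kg/s
t_res = M / Q_s = 8.72 / 0.0212222 = 410.89 s
Convert to metres: D = 0.0562 m, h = 0.00396 m
ΔT_a = T_lim − T_in = 247.3 °C − 163.9 °C = 83.4 K
Invert ΔT = ηγ̇²t_res/(ρcp) for γ̇: γ̇_max² = ΔT_a ρ cp / (η t_res) = 83.4·1189·2532 / (4639·410.89) = 131.723 s⁻²
γ̇_max = sqrt(131.723) = 11.4771 s⁻¹
N_max = γ̇_max h / (πD) = 11.4771·0.00396/(π·0.0562) = 0.257419 rev/s → ×60 = 15.4451 rpm

value=15.45 rpm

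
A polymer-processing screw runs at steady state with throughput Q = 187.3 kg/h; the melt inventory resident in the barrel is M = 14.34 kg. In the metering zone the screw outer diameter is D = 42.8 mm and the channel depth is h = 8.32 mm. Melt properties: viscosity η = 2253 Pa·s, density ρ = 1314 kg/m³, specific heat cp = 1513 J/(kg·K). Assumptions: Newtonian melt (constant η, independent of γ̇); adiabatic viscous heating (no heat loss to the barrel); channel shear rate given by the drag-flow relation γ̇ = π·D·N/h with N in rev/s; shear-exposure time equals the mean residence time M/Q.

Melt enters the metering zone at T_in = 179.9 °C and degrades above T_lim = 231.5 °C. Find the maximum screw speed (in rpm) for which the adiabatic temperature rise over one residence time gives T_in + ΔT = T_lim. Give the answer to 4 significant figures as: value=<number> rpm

value=47.72 rpm

Throughput in SI: Q_s = 187.3 kg/h ÷ 3600 s/h = 0.0520278 kg/s
t_res = M / Q_s = 14.34 / 0.0520278 = 275.622 s
Geometry in SI: D = 42.8 mm → 0.0428 m, h = 8.32 mm → 0.00832 m
ΔT_a = T_lim − T_in = 231.5 °C − 179.9 °C = 51.6 K
γ̇_max² = ΔT_a·ρ·cp / (η·t_res) = [51.6 × 1314 × 1513] / [2253 × 275.622] = 165.2 s⁻²
γ̇_max = √165.2 = 12.853 s⁻¹
N_max = γ̇_max h / (πD) = 12.853·0.00832/(π·0.0428) = 0.795306 rev/s → ×60 = 47.7183 rpm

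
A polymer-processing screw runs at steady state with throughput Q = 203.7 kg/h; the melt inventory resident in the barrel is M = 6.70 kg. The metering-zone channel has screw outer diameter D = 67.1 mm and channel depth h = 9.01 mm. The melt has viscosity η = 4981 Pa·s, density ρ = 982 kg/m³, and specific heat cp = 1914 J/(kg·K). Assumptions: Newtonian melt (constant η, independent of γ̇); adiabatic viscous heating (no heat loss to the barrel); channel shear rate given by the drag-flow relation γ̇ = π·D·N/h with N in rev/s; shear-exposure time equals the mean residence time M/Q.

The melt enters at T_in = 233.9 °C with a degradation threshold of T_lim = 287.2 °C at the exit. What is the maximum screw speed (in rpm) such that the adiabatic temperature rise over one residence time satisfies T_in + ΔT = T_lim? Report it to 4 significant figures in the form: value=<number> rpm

Convert throughput: Q = 203.7 kg/h = 203.7/3600 = 0.0565833 kg/s
t_res = M / Q_s = 6.70 ÷ 0.0565833 = 118.409 s
Convert to metres: D = 0.0671 m, h = 0.00901 m
Allowable rise: ΔT_a = T_lim − T_in = 287.2 − 233.9 = 53.3 K
γ̇_max² = ΔT_a·ρ·cp / (η·t_res) = [53.3 × 982 × 1914] / [4981 × 118.409] = 169.855 s⁻²
γ̇_max = sqrt(169.855) = 13.0328 s⁻¹
N_max = γ̇_max·h / (π·D) = 13.0328 · 0.00901 / (π · 0.0671) = 0.557046 rev/s = 33.4228 rpm

value=33.42 rpm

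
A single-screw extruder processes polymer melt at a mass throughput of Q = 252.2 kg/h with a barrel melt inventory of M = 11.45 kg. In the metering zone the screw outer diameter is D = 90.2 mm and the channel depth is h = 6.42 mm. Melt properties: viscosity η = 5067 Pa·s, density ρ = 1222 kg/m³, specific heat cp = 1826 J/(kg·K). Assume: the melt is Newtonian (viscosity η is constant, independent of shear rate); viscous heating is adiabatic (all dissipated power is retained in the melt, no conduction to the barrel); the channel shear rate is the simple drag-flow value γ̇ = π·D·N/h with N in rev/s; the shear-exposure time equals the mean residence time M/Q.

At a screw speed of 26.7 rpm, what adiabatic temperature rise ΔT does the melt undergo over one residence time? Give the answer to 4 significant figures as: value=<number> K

Convert throughput: Q = 252.2 kg/h = 252.2/3600 = 0.0700556 kg/s
t_res = M / Q_s = 11.45 / 0.0700556 = 163.442 s
Geometry in metres: D = 90.2 mm → 0.0902 m, h = 6.42 mm → 0.00642 m; screw speed N = 26.7 rpm = 0.445 rev/s
γ̇ = π·D·N / h = π · 0.0902 · 0.445 / 0.00642 = 19.6418 s⁻¹
Adiabatic rise: ΔT = η γ̇² t_res / (ρ cp) = 5067·(19.6418)²·163.442 / (1222·1826) = 143.187 K

value=143.2 K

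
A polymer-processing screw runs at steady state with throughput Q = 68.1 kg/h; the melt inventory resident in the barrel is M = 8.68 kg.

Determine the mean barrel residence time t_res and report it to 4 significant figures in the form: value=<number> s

Q_s = Q / 3600 = 68.1 / 3600 = 0.0189167 kg/s
Mean residence time: t_res = M/Q_s = 8.68 kg / 0.0189167 kg/s = 458.855 s

value=458.9 s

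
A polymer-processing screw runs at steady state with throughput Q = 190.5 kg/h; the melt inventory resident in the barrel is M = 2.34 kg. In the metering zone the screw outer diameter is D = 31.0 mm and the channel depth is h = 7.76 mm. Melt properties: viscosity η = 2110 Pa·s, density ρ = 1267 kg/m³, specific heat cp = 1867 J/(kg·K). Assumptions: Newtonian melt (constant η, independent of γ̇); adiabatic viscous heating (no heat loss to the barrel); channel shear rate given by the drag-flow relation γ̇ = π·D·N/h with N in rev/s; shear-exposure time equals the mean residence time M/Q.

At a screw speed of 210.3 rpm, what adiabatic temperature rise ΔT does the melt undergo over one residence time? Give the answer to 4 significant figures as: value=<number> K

Throughput in SI: Q_s = 190.5 kg/h ÷ 3600 s/h = 0.0529167 kg/s
Mean residence time: t_res = M/Q_s = 2.34 kg / 0.0529167 kg/s = 44.2205 s
Convert to SI: D = 0.031 m, h = 0.00776 m, N = 210.3/60 = 3.505 rev/s
γ̇ = π·D·N / h = π · 0.031 · 3.505 / 0.00776 = 43.9884 s⁻¹
Adiabatic rise: ΔT = η γ̇² t_res / (ρ cp) = 2110·(43.9884)²·44.2205 / (1267·1867) = 76.3239 K

value=76.32 K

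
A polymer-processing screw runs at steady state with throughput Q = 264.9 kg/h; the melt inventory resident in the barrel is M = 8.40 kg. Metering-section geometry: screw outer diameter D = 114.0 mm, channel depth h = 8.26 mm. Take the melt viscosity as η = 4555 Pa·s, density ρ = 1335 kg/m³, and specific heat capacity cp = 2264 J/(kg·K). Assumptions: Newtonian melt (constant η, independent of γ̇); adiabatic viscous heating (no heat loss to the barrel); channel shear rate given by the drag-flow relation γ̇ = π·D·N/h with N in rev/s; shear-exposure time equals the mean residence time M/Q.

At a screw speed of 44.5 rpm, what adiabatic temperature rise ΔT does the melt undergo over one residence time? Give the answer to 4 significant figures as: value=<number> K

value=177.9 K

Throughput in SI: Q_s = 264.9 kg/h ÷ 3600 s/h = 0.0735833 kg/s
t_res = M / Q_s = 8.40 ÷ 0.0735833 = 114.156 s
Geometry in metres: D = 114.0 mm → 0.114 m, h = 8.26 mm → 0.00826 m; screw speed N = 44.5 rpm = 0.741667 rev/s
γ̇ = π D N / h = (π)(0.114)(0.741667) / 0.00826 = 32.1576 s⁻¹
ΔT = η·γ̇²·t_res/(ρ·cp) = [4555 × 32.1576² × 114.156] / [1335 × 2264] = 177.909 K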